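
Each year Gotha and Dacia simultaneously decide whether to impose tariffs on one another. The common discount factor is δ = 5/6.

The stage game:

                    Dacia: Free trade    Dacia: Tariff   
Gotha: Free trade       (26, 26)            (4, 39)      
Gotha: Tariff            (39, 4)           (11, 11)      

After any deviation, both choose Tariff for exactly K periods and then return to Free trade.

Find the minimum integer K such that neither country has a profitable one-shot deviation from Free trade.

2

IC: δ(1−δ^K)/(1−δ) ≥ (39−26)/(26−11) = 13/15.
With δ = 5/6: need 1 − δ^K ≥ 13/15·(1−5/6)/(5/6), i.e. δ^K ≤ 0.8267.
Since (5/6)^1 = 0.8333 and (5/6)^2 = 0.6944, the smallest such K is 2.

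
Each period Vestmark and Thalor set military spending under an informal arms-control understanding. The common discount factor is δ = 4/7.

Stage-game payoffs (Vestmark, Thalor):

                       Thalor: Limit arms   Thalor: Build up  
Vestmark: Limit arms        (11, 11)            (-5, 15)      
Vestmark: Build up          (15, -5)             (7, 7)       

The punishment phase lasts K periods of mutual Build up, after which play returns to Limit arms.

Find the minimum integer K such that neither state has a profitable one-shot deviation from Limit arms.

IC: δ(1−δ^K)/(1−δ) ≥ (15−11)/(11−7) = 1.
With δ = 4/7: need 1 − δ^K ≥ 1·(1−4/7)/(4/7), i.e. δ^K ≤ 0.2500.
Since (4/7)^2 = 0.3265 and (4/7)^3 = 0.1866, the smallest such K is 3.

3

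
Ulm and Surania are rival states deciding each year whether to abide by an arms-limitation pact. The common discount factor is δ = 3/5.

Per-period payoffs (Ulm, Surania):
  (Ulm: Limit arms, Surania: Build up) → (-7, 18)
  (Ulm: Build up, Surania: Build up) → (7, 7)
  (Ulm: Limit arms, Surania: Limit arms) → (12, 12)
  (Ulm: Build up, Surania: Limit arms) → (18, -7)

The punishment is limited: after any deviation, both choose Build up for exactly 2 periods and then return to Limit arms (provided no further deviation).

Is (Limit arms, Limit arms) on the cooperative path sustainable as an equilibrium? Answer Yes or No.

No

IC: δ+…+δ^2 ≥ (18−12)/(12−7) = 6/5.
At δ = 3/5: partial sum = 0.9600 < 1.2000. Cooperation not sustainable.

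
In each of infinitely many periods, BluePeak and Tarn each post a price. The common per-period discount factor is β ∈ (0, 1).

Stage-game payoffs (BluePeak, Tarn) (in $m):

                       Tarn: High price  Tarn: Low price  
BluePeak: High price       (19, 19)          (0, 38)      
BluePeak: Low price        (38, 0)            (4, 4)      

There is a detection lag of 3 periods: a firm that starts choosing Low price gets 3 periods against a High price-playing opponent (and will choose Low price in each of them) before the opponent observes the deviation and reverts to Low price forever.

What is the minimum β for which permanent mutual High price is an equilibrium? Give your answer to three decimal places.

0.824

Deviating for the 3 undetected periods gains 38−19 = 19 per period over cooperation, then loses 19−4 = 15 per period forever once punishment starts.
Gain: 19(1 + β + … + β^2); loss: 15·β^3/(1−β).
No profitable deviation ⇔ 19(1−β^3) ≤ 15·β^3, i.e. β^3 ≥ 19/(19+15) = 19/34.
Hence β ≥ (19/34)^(1/3) ≈ 0.824.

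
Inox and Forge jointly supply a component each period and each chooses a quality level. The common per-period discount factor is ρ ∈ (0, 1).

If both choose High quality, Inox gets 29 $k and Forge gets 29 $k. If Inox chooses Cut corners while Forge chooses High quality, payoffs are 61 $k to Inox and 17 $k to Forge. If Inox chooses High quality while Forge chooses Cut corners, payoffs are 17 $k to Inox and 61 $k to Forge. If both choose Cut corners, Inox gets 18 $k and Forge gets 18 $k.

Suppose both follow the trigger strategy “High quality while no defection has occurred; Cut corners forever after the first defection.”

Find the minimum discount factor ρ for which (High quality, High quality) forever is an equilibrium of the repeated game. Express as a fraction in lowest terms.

32/43

Cooperation forever yields 29 each period: 29/(1−ρ).
Deviating yields 61 once, then 18 forever: 61 + 18ρ/(1−ρ).
No profitable deviation requires 29/(1−ρ) ≥ 61 + 18ρ/(1−ρ).
Multiplying by (1−ρ): 29 ≥ 61(1−ρ) + 18ρ = 61 − 43ρ.
So 43ρ ≥ 32, i.e. ρ ≥ 32/43.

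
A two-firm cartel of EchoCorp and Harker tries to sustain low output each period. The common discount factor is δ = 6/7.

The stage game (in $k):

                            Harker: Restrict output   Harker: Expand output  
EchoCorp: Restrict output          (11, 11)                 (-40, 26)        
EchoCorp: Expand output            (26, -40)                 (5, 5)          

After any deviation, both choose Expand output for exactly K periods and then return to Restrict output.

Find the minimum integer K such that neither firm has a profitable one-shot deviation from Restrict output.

4

No profitable deviation requires (11−5)(δ+…+δ^K) ≥ 26−11, i.e. δ+…+δ^K ≥ 5/2 ≈ 2.5000.
With δ = 6/7, the partial sums are K=1: 0.8571, K=2: 1.5918, K=3: 2.2216, K=4: 2.7613.
K = 4 is the first length at which the sum reaches 2.5000.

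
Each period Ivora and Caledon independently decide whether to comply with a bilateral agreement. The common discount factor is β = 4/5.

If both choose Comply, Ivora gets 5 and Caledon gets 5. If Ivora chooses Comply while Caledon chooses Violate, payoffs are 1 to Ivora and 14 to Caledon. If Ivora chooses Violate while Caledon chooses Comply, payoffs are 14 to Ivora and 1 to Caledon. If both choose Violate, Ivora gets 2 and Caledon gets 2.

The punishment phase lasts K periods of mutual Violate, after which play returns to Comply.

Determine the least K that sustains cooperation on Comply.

7

Need Σ_{k=1}^{K} β^k ≥ (14−5)/(5−2) = 3.0000 at β = 4/5.
At K = 6 the sum is 2.9514 < 3.0000; at K = 7 it is 3.1611 ≥ 3.0000.
So the minimum punishment length is K = 7.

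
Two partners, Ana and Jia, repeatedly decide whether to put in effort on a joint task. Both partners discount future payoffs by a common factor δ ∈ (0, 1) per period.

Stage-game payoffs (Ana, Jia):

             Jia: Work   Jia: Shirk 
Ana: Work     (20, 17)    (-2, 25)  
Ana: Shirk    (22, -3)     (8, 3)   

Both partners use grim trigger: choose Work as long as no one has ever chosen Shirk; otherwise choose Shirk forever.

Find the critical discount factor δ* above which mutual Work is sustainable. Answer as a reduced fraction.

4/11

For Ana: deviation gain 22−20 = 2, per-period punishment loss 20−8 = 12. IC gives δ ≥ 2/14 = 1/7.
For Jia: gain 8, loss 14 per period, so δ ≥ 8/22 = 4/11.
The tighter constraint is Jia's, so cooperation needs δ ≥ 4/11.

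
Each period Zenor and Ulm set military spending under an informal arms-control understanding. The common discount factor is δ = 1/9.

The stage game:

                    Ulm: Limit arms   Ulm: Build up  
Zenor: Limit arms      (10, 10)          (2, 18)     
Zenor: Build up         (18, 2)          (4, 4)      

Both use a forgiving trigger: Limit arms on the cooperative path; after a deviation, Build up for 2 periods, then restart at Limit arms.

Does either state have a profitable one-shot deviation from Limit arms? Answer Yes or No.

Yes

A one-shot deviation gives 18 now, then 4 for 2 periods, then back to 10.
Gain from deviating: (18−10) today; loss: (10−4) in each of the next 2 periods.
No-deviation condition: (10−4)(δ+…+δ^2) ≥ 18−10, i.e. δ+…+δ^2 ≥ 4/3.
At δ = 1/9: δ+…+δ^2 = 0.1235 < 1.3333.
So cooperation is not sustainable.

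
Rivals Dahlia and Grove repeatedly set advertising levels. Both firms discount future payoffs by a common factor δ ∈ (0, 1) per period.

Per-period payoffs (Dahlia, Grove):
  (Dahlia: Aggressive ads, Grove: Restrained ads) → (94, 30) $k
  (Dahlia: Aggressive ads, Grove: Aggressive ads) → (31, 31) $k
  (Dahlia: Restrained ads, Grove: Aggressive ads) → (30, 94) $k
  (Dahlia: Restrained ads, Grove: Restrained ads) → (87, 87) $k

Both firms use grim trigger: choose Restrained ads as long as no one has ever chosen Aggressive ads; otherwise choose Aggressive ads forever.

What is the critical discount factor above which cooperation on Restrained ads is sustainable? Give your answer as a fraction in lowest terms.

1/9

87/(1−δ) ≥ 94 + 31δ/(1−δ)
87 ≥ 94 − 63δ
δ ≥ 7/63 = 1/9.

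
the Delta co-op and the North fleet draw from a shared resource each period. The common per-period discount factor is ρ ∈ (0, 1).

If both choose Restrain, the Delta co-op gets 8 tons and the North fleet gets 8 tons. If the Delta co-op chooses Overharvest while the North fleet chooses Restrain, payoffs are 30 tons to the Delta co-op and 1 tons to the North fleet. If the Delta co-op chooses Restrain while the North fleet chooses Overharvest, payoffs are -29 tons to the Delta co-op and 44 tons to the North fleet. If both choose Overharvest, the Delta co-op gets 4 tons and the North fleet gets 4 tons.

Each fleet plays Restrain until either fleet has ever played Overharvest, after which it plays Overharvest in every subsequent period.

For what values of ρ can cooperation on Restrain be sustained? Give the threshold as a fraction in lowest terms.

For the Delta co-op: deviation gain 30−8 = 22, per-period punishment loss 8−4 = 4. IC gives ρ ≥ 22/26 = 11/13.
For the North fleet: gain 36, loss 4 per period, so ρ ≥ 36/40 = 9/10.
The tighter constraint is the North fleet's, so cooperation needs ρ ≥ 9/10.

9/10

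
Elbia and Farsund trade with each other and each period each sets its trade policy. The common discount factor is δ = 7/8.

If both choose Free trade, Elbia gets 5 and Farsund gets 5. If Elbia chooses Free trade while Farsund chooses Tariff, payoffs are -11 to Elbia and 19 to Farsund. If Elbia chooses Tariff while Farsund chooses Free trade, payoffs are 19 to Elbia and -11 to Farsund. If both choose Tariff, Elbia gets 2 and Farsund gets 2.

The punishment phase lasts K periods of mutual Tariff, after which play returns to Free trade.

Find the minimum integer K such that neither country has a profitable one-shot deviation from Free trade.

9

No profitable deviation requires (5−2)(δ+…+δ^K) ≥ 19−5, i.e. δ+…+δ^K ≥ 14/3 ≈ 4.6667.
With δ = 7/8, the partial sums are K=1: 0.8750, K=2: 1.6406, …, K=7: 4.2511, K=8: 4.5947, K=9: 4.8954.
K = 9 is the first length at which the sum reaches 4.6667.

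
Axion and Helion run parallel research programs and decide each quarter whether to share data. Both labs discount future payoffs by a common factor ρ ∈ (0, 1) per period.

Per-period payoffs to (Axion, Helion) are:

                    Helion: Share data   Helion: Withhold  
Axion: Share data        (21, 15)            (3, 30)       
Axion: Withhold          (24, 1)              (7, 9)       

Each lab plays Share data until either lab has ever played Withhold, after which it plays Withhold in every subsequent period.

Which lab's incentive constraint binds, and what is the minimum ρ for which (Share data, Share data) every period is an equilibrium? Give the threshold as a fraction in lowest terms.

Helion; ρ ≥ 5/7

Axion: cooperation gives 21 each period; deviation gives 24 once then 7 forever.
  21/(1−ρ) ≥ 24 + 7ρ/(1−ρ) ⇒ ρ ≥ 3/17.
Helion: cooperation gives 15 each period; deviation gives 30 once then 9 forever.
  ρ ≥ 15/21 = 5/7.
Both must hold, so the binding constraint is Helion's: ρ ≥ 5/7.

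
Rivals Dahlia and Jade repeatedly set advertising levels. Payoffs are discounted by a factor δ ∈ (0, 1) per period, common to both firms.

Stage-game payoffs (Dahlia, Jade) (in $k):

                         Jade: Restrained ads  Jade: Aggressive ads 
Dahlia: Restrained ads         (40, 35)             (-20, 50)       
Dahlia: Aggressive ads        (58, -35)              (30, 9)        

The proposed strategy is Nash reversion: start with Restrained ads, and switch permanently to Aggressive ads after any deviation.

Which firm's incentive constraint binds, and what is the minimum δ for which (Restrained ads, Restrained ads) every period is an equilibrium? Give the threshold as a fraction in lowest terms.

Dahlia's threshold: (58−40)/(58−30) = 9/14.
Jade's threshold: (50−35)/(50−9) = 15/41.
9/14 > 15/41, so Dahlia binds and δ* = 9/14.

Dahlia; δ ≥ 9/14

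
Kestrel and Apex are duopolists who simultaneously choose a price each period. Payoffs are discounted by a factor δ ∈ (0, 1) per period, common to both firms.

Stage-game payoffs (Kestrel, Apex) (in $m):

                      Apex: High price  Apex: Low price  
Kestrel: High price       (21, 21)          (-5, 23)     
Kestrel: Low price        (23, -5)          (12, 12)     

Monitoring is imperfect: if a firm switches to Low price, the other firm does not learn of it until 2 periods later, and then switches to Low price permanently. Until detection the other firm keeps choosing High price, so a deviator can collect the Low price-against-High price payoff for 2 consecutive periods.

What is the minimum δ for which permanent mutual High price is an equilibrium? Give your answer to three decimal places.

The best deviation is to choose Low price for all 2 undetected periods, earning 23 each, then 12 forever once detected.
Deviation value: 23(1−δ^2)/(1−δ) + 12δ^2/(1−δ); cooperation value: 21/(1−δ).
IC: 21 ≥ 23(1−δ^2) + 12δ^2 = 23 − 11δ^2.
So δ^2 ≥ 2/11, giving δ ≥ (2/11)^(1/2) ≈ 0.426.

0.426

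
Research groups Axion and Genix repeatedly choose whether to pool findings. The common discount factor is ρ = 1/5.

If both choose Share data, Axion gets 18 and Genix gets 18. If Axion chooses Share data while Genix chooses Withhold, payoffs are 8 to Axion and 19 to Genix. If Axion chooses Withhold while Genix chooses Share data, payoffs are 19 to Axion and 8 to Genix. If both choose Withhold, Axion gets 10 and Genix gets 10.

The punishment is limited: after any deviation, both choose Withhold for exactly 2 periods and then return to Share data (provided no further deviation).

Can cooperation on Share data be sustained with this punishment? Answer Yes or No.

Yes

IC: ρ+…+ρ^2 ≥ (19−18)/(18−10) = 1/8.
At ρ = 1/5: partial sum = 0.2400 ≥ 0.1250. Cooperation sustainable.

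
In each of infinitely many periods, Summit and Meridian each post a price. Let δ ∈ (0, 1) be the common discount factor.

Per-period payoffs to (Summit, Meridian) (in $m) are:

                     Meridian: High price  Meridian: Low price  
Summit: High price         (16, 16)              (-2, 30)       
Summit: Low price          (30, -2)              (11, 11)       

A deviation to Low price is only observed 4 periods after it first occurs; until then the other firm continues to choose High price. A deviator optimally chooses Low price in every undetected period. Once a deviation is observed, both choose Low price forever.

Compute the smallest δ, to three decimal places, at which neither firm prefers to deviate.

0.926

A deviator earns 30 for 4 periods, then 11 forever; cooperating earns 16 forever. Multiplying the IC by (1−δ):
16 ≥ 30(1−δ^4) + 11δ^4, so 19·δ^4 ≥ 14 and δ^4 ≥ 14/19.
δ ≥ (14/19)^(1/4) ≈ 0.926.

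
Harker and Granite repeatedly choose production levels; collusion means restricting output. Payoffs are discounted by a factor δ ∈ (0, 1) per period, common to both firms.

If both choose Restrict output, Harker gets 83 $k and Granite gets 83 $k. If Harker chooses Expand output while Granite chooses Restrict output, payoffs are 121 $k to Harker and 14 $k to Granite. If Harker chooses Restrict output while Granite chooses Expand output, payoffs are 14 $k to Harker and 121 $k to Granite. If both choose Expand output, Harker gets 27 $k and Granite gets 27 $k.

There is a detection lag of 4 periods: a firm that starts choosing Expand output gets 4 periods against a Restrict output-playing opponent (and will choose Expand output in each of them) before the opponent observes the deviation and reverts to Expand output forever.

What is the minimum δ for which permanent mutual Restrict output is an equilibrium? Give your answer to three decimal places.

0.797

A deviator earns 121 for 4 periods, then 27 forever; cooperating earns 83 forever. Multiplying the IC by (1−δ):
83 ≥ 121(1−δ^4) + 27δ^4, so 94·δ^4 ≥ 38 and δ^4 ≥ 19/47.
δ ≥ (19/47)^(1/4) ≈ 0.797.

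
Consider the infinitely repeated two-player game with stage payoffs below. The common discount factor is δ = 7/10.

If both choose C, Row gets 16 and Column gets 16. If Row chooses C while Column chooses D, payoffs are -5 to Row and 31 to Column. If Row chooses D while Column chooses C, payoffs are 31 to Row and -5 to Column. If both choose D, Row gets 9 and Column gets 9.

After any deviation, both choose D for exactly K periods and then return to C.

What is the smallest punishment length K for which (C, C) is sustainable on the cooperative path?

8

IC: δ(1−δ^K)/(1−δ) ≥ (31−16)/(16−9) = 15/7.
With δ = 7/10: need 1 − δ^K ≥ 15/7·(1−7/10)/(7/10), i.e. δ^K ≤ 0.0816.
Since (7/10)^7 = 0.0824 and (7/10)^8 = 0.0576, the smallest such K is 8.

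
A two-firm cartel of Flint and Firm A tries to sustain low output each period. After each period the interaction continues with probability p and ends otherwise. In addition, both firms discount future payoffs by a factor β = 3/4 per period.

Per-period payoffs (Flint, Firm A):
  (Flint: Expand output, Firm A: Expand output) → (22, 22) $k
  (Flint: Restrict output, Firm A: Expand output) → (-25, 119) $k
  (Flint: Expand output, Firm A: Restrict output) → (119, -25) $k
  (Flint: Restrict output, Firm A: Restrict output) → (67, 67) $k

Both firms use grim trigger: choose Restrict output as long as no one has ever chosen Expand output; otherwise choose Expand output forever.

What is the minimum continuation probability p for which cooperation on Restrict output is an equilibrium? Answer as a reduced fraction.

208/291

Expected continuation weight on next period's payoff is β·p = 3/4·p, which plays the role of the discount factor.
Cooperation requires 3/4·p ≥ (119−67)/(119−22) = 52/97, hence p ≥ 208/291.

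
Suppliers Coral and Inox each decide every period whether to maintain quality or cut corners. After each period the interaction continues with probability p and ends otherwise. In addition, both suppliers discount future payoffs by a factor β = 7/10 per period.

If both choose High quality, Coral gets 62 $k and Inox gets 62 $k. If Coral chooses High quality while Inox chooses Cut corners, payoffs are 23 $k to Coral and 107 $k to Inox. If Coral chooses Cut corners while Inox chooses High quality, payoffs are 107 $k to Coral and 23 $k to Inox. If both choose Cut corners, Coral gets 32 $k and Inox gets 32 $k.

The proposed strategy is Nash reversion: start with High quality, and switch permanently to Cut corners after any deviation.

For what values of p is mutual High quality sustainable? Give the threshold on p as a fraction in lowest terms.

With continuation probability p and discount β, the effective per-period discount factor is βp.
Grim-trigger IC: βp ≥ (107−62)/(107−32) = 3/5.
So p ≥ (3/5)/(7/10) = 6/7.

6/7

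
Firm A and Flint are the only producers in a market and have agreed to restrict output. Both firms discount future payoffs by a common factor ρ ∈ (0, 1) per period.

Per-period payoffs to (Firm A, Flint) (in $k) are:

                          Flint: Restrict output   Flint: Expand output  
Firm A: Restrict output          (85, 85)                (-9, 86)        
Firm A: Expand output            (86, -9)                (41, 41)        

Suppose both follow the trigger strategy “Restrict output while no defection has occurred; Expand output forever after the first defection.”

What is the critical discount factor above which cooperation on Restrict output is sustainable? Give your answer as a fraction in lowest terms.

One-period gain from deviating is 86 − 85 = 1. The loss is 85 − 41 = 44 in every subsequent period, with present value 44·ρ/(1−ρ).
Deviation is unprofitable when 44·ρ/(1−ρ) ≥ 1, i.e. ρ/(1−ρ) ≥ 1/44.
Equivalently ρ ≥ 1/(1+44) = 1/45.

1/45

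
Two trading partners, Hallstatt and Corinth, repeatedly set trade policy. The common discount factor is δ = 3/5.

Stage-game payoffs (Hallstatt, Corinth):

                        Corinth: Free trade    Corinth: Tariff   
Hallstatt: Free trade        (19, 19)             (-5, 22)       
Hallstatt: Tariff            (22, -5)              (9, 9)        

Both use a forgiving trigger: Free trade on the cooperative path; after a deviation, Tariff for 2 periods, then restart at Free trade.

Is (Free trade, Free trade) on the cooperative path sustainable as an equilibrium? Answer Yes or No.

Yes

IC: δ+…+δ^2 ≥ (22−19)/(19−9) = 3/10.
At δ = 3/5: partial sum = 0.9600 ≥ 0.3000. Cooperation sustainable.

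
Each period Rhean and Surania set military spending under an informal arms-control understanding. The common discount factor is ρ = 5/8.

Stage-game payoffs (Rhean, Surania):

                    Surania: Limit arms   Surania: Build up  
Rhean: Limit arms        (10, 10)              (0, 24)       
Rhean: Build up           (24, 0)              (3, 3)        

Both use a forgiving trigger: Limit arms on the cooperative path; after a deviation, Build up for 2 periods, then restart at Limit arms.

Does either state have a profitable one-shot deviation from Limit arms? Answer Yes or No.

Yes

A one-shot deviation gives 24 now, then 3 for 2 periods, then back to 10.
Gain from deviating: (24−10) today; loss: (10−3) in each of the next 2 periods.
No-deviation condition: (10−3)(ρ+…+ρ^2) ≥ 24−10, i.e. ρ+…+ρ^2 ≥ 2.
At ρ = 5/8: ρ+…+ρ^2 = 1.0156 < 2.0000.
So cooperation is not sustainable.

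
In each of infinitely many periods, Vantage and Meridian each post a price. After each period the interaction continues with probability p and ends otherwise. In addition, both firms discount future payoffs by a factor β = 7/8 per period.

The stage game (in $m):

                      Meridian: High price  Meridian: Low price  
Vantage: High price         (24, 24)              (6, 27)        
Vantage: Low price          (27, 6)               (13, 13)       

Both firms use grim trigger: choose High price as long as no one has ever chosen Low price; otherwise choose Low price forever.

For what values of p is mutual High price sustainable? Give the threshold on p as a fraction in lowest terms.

12/49

With continuation probability p and discount β, the effective per-period discount factor is βp.
Grim-trigger IC: βp ≥ (27−24)/(27−13) = 3/14.
So p ≥ (3/14)/(7/8) = 12/49.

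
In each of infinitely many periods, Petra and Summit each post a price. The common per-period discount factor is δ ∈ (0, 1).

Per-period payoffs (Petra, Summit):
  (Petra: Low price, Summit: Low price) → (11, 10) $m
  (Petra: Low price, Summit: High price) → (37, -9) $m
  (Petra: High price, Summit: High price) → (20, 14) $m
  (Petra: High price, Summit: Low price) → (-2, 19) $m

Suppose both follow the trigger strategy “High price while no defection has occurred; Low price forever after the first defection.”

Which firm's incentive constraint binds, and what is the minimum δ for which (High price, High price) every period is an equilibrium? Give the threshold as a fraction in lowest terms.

Petra; δ ≥ 17/26

Petra: cooperation gives 20 each period; deviation gives 37 once then 11 forever.
  20/(1−δ) ≥ 37 + 11δ/(1−δ) ⇒ δ ≥ 17/26.
Summit: cooperation gives 14 each period; deviation gives 19 once then 10 forever.
  δ ≥ 5/9.
Both must hold, so the binding constraint is Petra's: δ ≥ 17/26.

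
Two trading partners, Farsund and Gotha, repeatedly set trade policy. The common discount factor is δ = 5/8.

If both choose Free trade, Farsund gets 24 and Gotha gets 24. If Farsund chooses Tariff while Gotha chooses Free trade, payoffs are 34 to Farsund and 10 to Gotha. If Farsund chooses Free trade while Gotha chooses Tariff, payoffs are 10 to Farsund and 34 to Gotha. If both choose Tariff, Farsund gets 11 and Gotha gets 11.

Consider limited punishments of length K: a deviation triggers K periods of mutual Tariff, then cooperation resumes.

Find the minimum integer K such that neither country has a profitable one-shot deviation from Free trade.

2

Need Σ_{k=1}^{K} δ^k ≥ (34−24)/(24−11) = 0.7692 at δ = 5/8.
At K = 1 the sum is 0.6250 < 0.7692; at K = 2 it is 1.0156 ≥ 0.7692.
So the minimum punishment length is K = 2.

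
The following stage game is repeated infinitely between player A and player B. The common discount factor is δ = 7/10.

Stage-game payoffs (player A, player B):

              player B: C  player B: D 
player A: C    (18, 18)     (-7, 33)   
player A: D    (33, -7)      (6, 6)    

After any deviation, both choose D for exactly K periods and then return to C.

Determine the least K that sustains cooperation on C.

3

IC: δ(1−δ^K)/(1−δ) ≥ (33−18)/(18−6) = 5/4.
With δ = 7/10: need 1 − δ^K ≥ 5/4·(1−7/10)/(7/10), i.e. δ^K ≤ 0.4643.
Since (7/10)^2 = 0.4900 and (7/10)^3 = 0.3430, the smallest such K is 3.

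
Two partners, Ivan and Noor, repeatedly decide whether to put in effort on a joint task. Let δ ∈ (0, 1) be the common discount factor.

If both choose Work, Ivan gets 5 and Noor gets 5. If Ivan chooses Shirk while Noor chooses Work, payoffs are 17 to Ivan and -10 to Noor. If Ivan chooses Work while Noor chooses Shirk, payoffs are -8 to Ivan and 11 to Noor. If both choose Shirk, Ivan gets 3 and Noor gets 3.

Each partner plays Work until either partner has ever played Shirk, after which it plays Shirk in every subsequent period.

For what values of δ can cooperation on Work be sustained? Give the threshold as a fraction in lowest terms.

6/7

Ivan's threshold: (17−5)/(17−3) = 6/7.
Noor's threshold: (11−5)/(11−3) = 3/4.
6/7 > 3/4, so Ivan binds and δ* = 6/7.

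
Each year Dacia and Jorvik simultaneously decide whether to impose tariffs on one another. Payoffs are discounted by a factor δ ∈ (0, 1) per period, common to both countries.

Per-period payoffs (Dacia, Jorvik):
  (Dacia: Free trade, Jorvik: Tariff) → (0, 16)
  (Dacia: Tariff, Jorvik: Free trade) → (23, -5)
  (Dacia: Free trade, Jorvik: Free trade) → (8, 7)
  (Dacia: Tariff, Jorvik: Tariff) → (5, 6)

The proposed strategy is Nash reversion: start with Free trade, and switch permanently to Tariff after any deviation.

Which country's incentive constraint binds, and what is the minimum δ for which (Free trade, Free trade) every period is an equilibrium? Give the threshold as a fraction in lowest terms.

Jorvik; δ ≥ 9/10

Dacia's threshold: (23−8)/(23−5) = 5/6.
Jorvik's threshold: (16−7)/(16−6) = 9/10.
5/6 < 9/10, so Jorvik binds and δ* = 9/10.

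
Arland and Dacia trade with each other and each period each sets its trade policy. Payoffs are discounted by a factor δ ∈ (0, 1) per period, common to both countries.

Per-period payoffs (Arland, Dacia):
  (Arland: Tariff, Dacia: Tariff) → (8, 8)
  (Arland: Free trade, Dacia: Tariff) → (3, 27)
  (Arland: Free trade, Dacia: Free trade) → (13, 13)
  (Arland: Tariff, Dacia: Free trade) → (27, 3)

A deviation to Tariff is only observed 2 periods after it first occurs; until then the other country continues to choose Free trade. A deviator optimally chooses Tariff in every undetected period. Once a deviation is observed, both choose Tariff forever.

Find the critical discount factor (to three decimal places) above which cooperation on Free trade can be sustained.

0.858

Deviating for the 2 undetected periods gains 27−13 = 14 per period over cooperation, then loses 13−8 = 5 per period forever once punishment starts.
Gain: 14(1 + δ + … + δ^1); loss: 5·δ^2/(1−δ).
No profitable deviation ⇔ 14(1−δ^2) ≤ 5·δ^2, i.e. δ^2 ≥ 14/(14+5) = 14/19.
Hence δ ≥ (14/19)^(1/2) ≈ 0.858.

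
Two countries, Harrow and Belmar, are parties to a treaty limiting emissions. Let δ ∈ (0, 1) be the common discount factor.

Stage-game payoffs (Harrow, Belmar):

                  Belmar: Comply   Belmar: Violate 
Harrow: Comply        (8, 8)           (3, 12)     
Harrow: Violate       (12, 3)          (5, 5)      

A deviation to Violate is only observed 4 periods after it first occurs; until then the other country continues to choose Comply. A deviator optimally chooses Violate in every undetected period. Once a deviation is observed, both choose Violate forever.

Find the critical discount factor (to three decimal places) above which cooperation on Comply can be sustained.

A deviator earns 12 for 4 periods, then 5 forever; cooperating earns 8 forever. Multiplying the IC by (1−δ):
8 ≥ 12(1−δ^4) + 5δ^4, so 7·δ^4 ≥ 4 and δ^4 ≥ 4/7.
δ ≥ (4/7)^(1/4) ≈ 0.869.

0.869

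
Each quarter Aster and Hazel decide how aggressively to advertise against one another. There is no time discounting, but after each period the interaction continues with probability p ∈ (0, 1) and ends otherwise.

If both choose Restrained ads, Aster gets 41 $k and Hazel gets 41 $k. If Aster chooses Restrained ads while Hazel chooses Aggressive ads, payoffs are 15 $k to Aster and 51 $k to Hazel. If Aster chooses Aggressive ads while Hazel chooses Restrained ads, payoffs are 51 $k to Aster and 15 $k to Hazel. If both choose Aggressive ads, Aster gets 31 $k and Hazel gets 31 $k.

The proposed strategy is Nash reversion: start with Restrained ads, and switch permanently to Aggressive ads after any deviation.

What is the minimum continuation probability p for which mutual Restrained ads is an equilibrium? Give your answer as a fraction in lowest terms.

1/2

Expected cooperation value is 41 + p·41 + p²·41 + … = 41/(1−p); deviation gives 51 + p·31/(1−p).
41 ≥ 51(1−p) + 31p ⇒ 20p ≥ 10 ⇒ p ≥ 10/20 = 1/2.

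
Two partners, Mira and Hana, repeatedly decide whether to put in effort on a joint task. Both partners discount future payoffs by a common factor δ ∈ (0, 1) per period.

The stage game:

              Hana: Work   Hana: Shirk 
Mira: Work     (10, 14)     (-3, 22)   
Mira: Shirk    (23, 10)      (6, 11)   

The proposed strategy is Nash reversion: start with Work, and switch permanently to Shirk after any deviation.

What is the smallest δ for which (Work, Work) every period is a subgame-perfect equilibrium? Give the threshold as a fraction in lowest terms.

Mira: cooperation gives 10 each period; deviation gives 23 once then 6 forever.
  10/(1−δ) ≥ 23 + 6δ/(1−δ) ⇒ δ ≥ 13/17.
Hana: cooperation gives 14 each period; deviation gives 22 once then 11 forever.
  δ ≥ 8/11.
Both must hold, so the binding constraint is Mira's: δ ≥ 13/17.

13/17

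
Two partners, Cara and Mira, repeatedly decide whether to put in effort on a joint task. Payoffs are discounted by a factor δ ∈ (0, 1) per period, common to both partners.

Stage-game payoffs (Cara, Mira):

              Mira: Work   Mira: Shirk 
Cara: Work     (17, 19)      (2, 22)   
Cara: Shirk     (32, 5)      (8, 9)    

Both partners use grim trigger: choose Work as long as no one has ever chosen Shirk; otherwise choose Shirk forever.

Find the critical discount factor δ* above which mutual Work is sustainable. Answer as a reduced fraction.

Cara: cooperation gives 17 each period; deviation gives 32 once then 8 forever.
  17/(1−δ) ≥ 32 + 8δ/(1−δ) ⇒ δ ≥ 15/24 = 5/8.
Mira: cooperation gives 19 each period; deviation gives 22 once then 9 forever.
  δ ≥ 3/13.
Both must hold, so the binding constraint is Cara's: δ ≥ 5/8.

5/8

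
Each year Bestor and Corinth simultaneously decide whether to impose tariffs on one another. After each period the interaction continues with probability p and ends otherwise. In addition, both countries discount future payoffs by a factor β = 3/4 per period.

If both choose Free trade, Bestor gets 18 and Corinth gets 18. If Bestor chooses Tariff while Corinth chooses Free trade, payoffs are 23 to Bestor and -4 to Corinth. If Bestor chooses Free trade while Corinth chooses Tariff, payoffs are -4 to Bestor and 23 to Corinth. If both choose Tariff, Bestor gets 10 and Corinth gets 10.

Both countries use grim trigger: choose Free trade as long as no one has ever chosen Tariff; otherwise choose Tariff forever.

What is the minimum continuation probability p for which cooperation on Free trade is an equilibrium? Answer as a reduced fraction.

Expected continuation weight on next period's payoff is β·p = 3/4·p, which plays the role of the discount factor.
Cooperation requires 3/4·p ≥ (23−18)/(23−10) = 5/13, hence p ≥ 20/39.

20/39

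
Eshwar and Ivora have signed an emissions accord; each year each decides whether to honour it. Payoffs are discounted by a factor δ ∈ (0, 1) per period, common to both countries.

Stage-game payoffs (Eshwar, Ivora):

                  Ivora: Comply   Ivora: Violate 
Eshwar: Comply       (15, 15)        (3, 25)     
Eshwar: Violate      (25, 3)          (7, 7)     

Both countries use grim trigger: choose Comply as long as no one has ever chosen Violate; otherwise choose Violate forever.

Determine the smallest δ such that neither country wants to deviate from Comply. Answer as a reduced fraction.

Under grim trigger the critical discount factor is (T−C)/(T−P) with T = 25, C = 15, P = 7.
δ* = (25−15)/(25−7) = 10/18 = 5/9.

5/9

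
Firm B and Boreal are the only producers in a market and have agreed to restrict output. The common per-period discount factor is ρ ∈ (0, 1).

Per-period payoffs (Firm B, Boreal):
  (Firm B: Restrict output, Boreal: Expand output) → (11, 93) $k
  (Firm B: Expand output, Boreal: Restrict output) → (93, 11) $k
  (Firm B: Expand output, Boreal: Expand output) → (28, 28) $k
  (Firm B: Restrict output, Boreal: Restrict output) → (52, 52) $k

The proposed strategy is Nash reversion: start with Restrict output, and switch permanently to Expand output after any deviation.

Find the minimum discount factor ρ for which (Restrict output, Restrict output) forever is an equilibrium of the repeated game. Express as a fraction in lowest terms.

Under grim trigger the critical discount factor is (T−C)/(T−P) with T = 93, C = 52, P = 28.
ρ* = (93−52)/(93−28) = 41/65.

41/65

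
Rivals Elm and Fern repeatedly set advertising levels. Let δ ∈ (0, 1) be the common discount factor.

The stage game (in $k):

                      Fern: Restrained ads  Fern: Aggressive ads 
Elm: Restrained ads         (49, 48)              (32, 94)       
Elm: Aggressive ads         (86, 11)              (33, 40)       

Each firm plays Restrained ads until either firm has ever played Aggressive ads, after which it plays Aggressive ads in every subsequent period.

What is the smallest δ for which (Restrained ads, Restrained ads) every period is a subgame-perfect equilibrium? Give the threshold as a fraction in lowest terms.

Elm: cooperation gives 49 each period; deviation gives 86 once then 33 forever.
  49/(1−δ) ≥ 86 + 33δ/(1−δ) ⇒ δ ≥ 37/53.
Fern: cooperation gives 48 each period; deviation gives 94 once then 40 forever.
  δ ≥ 46/54 = 23/27.
Both must hold, so the binding constraint is Fern's: δ ≥ 23/27.

23/27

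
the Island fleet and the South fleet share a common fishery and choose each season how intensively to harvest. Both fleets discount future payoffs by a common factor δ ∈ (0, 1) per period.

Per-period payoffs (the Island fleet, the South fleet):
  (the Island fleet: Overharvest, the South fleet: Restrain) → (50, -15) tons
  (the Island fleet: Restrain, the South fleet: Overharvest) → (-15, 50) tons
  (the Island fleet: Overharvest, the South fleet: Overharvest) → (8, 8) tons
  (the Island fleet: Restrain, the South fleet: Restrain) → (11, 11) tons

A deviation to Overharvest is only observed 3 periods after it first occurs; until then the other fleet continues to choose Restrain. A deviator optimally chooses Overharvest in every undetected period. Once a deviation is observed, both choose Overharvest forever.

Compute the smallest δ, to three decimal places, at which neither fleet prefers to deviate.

0.976

The best deviation is to choose Overharvest for all 3 undetected periods, earning 50 each, then 8 forever once detected.
Deviation value: 50(1−δ^3)/(1−δ) + 8δ^3/(1−δ); cooperation value: 11/(1−δ).
IC: 11 ≥ 50(1−δ^3) + 8δ^3 = 50 − 42δ^3.
So δ^3 ≥ 39/42 = 13/14, giving δ ≥ (13/14)^(1/3) ≈ 0.976.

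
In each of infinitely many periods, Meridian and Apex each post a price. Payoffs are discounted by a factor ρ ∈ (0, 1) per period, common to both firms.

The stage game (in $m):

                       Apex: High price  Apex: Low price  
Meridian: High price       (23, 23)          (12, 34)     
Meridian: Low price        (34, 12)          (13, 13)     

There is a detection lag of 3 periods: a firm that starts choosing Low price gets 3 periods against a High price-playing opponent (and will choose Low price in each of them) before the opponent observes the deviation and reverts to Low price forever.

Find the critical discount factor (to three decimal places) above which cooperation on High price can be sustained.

A deviator earns 34 for 3 periods, then 13 forever; cooperating earns 23 forever. Multiplying the IC by (1−ρ):
23 ≥ 34(1−ρ^3) + 13ρ^3, so 21·ρ^3 ≥ 11 and ρ^3 ≥ 11/21.
ρ ≥ (11/21)^(1/3) ≈ 0.806.

0.806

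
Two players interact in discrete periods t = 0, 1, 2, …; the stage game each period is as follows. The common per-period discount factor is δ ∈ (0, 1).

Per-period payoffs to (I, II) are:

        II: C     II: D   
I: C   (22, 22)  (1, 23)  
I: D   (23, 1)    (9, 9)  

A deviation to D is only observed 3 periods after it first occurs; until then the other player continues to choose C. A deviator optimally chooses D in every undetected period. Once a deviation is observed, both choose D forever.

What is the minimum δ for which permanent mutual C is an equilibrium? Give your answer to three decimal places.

0.415

A deviator earns 23 for 3 periods, then 9 forever; cooperating earns 22 forever. Multiplying the IC by (1−δ):
22 ≥ 23(1−δ^3) + 9δ^3, so 14·δ^3 ≥ 1 and δ^3 ≥ 1/14.
δ ≥ (1/14)^(1/3) ≈ 0.415.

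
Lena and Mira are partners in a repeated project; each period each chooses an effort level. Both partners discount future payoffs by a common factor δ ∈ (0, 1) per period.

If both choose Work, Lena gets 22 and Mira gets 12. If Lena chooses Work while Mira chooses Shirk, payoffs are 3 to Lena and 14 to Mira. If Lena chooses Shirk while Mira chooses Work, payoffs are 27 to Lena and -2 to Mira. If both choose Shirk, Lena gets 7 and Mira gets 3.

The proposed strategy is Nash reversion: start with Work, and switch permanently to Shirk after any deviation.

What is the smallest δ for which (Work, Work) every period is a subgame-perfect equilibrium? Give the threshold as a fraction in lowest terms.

Lena's threshold: (27−22)/(27−7) = 1/4.
Mira's threshold: (14−12)/(14−3) = 2/11.
1/4 > 2/11, so Lena binds and δ* = 1/4.

1/4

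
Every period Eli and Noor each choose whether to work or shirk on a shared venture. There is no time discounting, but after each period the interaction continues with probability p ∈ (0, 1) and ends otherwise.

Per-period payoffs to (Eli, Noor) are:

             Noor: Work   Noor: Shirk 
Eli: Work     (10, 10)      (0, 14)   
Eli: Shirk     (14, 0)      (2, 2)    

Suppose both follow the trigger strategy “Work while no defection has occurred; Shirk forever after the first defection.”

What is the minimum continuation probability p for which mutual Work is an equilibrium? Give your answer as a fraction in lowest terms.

With no time discounting, the continuation probability p plays the role of the discount factor.
Grim-trigger IC: 10/(1−p) ≥ 14 + 2p/(1−p) ⇒ p ≥ (14−10)/(14−2) = 1/3.

1/3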